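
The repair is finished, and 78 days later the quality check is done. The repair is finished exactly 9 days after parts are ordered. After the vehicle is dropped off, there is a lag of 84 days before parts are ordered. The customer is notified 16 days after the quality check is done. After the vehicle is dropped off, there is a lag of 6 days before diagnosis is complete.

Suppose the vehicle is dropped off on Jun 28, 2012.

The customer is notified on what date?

Jan 1, 2013

The vehicle is dropped off: Jun 28, 2012.
Parts are ordered: Jun 28, 2012 + 84 days = Sep 20, 2012.
The repair is finished: Sep 20, 2012 + 9 days = Sep 29, 2012.
The quality check is done: Sep 29, 2012 + 78 days = Dec 16, 2012.
The customer is notified: Dec 16, 2012 + 16 days = Jan 1, 2013.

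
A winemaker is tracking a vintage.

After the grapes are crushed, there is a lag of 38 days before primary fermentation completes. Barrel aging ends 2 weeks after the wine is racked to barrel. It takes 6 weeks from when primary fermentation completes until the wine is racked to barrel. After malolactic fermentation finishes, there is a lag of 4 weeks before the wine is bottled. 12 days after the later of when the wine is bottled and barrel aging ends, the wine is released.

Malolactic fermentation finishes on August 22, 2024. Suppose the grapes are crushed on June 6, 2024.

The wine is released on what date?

Malolactic fermentation finishes: Aug 22, 2024.
The wine is bottled: Aug 22, 2024 + 4 weeks = Sep 19, 2024.
The grapes are crushed: Jun 6, 2024.
Primary fermentation completes: Jun 6, 2024 + 38 days = Jul 14, 2024.
The wine is racked to barrel: Jul 14, 2024 + 6 weeks = Aug 25, 2024.
Barrel aging ends: Aug 25, 2024 + 2 weeks = Sep 8, 2024.
Both prerequisites met — the wine is bottled (Sep 19, 2024), barrel aging ends (Sep 8, 2024); the later is Sep 19, 2024.
The wine is released: Sep 19, 2024 + 12 days = Oct 1, 2024.

October 1, 2024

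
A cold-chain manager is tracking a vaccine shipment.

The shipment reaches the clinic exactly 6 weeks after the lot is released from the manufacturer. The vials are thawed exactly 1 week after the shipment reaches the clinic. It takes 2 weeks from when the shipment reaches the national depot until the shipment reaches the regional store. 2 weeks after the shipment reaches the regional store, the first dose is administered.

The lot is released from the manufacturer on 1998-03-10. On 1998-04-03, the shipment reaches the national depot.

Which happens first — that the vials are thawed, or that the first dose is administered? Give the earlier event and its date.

The vials are thawed — 1998-04-28

The lot is released from the manufacturer: Mar 10, 1998.
The shipment reaches the clinic: Mar 10, 1998 + 6 weeks = Apr 21, 1998.
The vials are thawed: Apr 21, 1998 + 1 week = Apr 28, 1998.
The shipment reaches the national depot: Apr 3, 1998.
The shipment reaches the regional store: Apr 3, 1998 + 2 weeks = Apr 17, 1998.
The first dose is administered: Apr 17, 1998 + 2 weeks = May 1, 1998.
Comparing: the vials are thawed on Apr 28, 1998 vs the first dose is administered on May 1, 1998. Earlier: the vials are thawed.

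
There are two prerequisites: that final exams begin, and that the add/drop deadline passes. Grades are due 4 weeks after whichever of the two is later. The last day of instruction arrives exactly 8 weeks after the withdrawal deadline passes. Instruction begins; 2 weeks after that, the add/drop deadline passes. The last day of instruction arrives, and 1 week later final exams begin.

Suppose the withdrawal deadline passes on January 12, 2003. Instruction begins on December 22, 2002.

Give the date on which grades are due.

The withdrawal deadline passes: Jan 12, 2003.
The last day of instruction arrives: Jan 12, 2003 + 8 weeks = Mar 9, 2003.
Final exams begin: Mar 9, 2003 + 1 week = Mar 16, 2003.
Instruction begins: Dec 22, 2002.
The add/drop deadline passes: Dec 22, 2002 + 2 weeks = Jan 5, 2003.
Both prerequisites met — final exams begin (Mar 16, 2003), the add/drop deadline passes (Jan 5, 2003); the later is Mar 16, 2003.
Grades are due: Mar 16, 2003 + 4 weeks = Apr 13, 2003.

April 13, 2003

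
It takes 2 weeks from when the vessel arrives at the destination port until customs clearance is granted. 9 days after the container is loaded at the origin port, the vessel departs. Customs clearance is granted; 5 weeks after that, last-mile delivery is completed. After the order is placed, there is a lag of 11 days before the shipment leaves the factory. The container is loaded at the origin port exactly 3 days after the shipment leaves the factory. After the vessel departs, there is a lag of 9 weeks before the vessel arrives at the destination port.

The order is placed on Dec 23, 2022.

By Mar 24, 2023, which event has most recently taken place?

The vessel arrives at the destination port

The order is placed: Dec 23, 2022.
The shipment leaves the factory: Dec 23, 2022 + 11 days = Jan 3, 2023.
The container is loaded at the origin port: Jan 3, 2023 + 3 days = Jan 6, 2023.
The vessel departs: Jan 6, 2023 + 9 days = Jan 15, 2023.
The vessel arrives at the destination port: Jan 15, 2023 + 9 weeks = Mar 19, 2023.
Customs clearance is granted: Mar 19, 2023 + 2 weeks = Apr 2, 2023.
Last-mile delivery is completed: Apr 2, 2023 + 5 weeks = May 7, 2023.
Mar 24, 2023 falls between when the vessel arrives at the destination port (Mar 19, 2023) and when customs clearance is granted (Apr 2, 2023).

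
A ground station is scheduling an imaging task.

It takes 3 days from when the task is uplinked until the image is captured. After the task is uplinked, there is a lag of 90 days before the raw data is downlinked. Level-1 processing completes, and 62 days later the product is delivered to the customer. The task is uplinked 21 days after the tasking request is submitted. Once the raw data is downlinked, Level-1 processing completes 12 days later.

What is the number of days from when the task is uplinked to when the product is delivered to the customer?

Causal path: the task is uplinked → the raw data is downlinked → Level-1 processing completes → the product is delivered to the customer.
Total delay along the path: 90 + 12 + 62 = 164 days.

164 days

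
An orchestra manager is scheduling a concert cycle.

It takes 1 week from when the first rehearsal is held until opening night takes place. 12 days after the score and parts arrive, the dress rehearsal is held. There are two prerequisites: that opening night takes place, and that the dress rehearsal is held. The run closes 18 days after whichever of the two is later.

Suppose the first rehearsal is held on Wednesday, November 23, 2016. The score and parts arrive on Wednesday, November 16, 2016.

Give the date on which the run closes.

The first rehearsal is held: Nov 23, 2016.
Opening night takes place: Nov 23, 2016 + 1 week = Nov 30, 2016.
The score and parts arrive: Nov 16, 2016.
The dress rehearsal is held: Nov 16, 2016 + 12 days = Nov 28, 2016.
Both prerequisites met — opening night takes place (Nov 30, 2016), the dress rehearsal is held (Nov 28, 2016); the later is Nov 30, 2016.
The run closes: Nov 30, 2016 + 18 days = Dec 18, 2016.

Sunday, December 18, 2016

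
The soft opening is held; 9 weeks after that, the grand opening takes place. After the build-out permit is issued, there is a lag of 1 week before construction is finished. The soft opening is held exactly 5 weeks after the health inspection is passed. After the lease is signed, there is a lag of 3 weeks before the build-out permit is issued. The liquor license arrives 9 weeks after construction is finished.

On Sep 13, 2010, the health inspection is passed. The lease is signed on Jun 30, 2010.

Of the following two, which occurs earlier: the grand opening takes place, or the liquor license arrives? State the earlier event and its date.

The liquor license arrives — Sep 29, 2010

The health inspection is passed: Sep 13, 2010.
The soft opening is held: Sep 13, 2010 + 5 weeks = Oct 18, 2010.
The grand opening takes place: Oct 18, 2010 + 9 weeks = Dec 20, 2010.
The lease is signed: Jun 30, 2010.
The build-out permit is issued: Jun 30, 2010 + 3 weeks = Jul 21, 2010.
Construction is finished: Jul 21, 2010 + 1 week = Jul 28, 2010.
The liquor license arrives: Jul 28, 2010 + 9 weeks = Sep 29, 2010.
Comparing: the grand opening takes place on Dec 20, 2010 vs the liquor license arrives on Sep 29, 2010. Earlier: the liquor license arrives.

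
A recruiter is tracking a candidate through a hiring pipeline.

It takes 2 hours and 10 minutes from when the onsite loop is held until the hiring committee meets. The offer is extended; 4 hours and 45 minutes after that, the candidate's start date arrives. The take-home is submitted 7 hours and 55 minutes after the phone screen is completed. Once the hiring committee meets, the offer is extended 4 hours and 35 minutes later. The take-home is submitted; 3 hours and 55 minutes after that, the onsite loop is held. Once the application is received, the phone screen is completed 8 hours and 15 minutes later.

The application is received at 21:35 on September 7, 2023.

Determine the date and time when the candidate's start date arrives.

The application is received: 21:35 Sep 7, 2023.
The phone screen is completed: 21:35 Sep 7, 2023 + 8h15m = 05:50 Sep 8, 2023.
The take-home is submitted: 05:50 Sep 8, 2023 + 7h55m = 13:45 Sep 8, 2023.
The onsite loop is held: 13:45 Sep 8, 2023 + 3h55m = 17:40 Sep 8, 2023.
The hiring committee meets: 17:40 Sep 8, 2023 + 2h10m = 19:50 Sep 8, 2023.
The offer is extended: 19:50 Sep 8, 2023 + 4h35m = 00:25 Sep 9, 2023.
The candidate's start date arrives: 00:25 Sep 9, 2023 + 4h45m = 05:10 Sep 9, 2023.

05:10 on September 9, 2023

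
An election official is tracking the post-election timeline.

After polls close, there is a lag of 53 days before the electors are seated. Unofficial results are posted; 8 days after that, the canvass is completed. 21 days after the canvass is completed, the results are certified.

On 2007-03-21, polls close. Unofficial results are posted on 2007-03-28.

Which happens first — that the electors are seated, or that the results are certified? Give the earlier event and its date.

Polls close: Mar 21, 2007.
The electors are seated: Mar 21, 2007 + 53 days = May 13, 2007.
Unofficial results are posted: Mar 28, 2007.
The canvass is completed: Mar 28, 2007 + 8 days = Apr 5, 2007.
The results are certified: Apr 5, 2007 + 21 days = Apr 26, 2007.
Comparing: the electors are seated on May 13, 2007 vs the results are certified on Apr 26, 2007. Earlier: the results are certified.

The results are certified — 2007-04-26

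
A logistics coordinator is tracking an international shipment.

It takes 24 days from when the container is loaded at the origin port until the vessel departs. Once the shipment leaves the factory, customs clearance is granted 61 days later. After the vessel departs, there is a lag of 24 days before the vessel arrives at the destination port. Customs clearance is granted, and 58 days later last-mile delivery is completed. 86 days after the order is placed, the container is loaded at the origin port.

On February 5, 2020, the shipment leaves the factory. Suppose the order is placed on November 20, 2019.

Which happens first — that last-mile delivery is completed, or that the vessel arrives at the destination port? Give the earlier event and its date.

The shipment leaves the factory: Feb 5, 2020.
Customs clearance is granted: Feb 5, 2020 + 61 days = Apr 6, 2020.
Last-mile delivery is completed: Apr 6, 2020 + 58 days = Jun 3, 2020.
The order is placed: Nov 20, 2019.
The container is loaded at the origin port: Nov 20, 2019 + 86 days = Feb 14, 2020.
The vessel departs: Feb 14, 2020 + 24 days = Mar 9, 2020.
The vessel arrives at the destination port: Mar 9, 2020 + 24 days = Apr 2, 2020.
Comparing: last-mile delivery is completed on Jun 3, 2020 vs the vessel arrives at the destination port on Apr 2, 2020. Earlier: the vessel arrives at the destination port.

The vessel arrives at the destination port — April 2, 2020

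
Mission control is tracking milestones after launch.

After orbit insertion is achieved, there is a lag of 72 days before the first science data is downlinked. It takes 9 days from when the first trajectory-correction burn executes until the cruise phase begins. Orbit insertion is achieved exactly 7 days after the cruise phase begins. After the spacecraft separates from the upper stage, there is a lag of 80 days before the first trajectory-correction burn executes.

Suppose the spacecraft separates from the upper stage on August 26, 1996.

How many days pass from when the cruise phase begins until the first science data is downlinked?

79 days

Causal path: the cruise phase begins → orbit insertion is achieved → the first science data is downlinked.
Total delay along the path: 7 + 72 = 79 days.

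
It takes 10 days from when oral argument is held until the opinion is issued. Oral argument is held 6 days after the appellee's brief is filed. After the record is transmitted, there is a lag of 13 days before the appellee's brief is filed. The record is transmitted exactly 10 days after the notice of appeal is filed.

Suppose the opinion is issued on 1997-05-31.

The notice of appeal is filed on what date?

The opinion is issued: May 31, 1997.
Oral argument is held: May 31, 1997 − 10 days = May 21, 1997.
The appellee's brief is filed: May 21, 1997 − 6 days = May 15, 1997.
The record is transmitted: May 15, 1997 − 13 days = May 2, 1997.
The notice of appeal is filed: May 2, 1997 − 10 days = Apr 22, 1997.

1997-04-22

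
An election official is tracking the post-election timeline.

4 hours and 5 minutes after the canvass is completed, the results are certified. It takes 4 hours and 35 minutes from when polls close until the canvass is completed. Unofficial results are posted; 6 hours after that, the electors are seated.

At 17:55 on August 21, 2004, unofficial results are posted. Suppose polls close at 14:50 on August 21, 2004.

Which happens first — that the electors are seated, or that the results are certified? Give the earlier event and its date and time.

Unofficial results are posted: 17:55 Aug 21, 2004.
The electors are seated: 17:55 Aug 21, 2004 + 6h = 23:55 Aug 21, 2004.
Polls close: 14:50 Aug 21, 2004.
The canvass is completed: 14:50 Aug 21, 2004 + 4h35m = 19:25 Aug 21, 2004.
The results are certified: 19:25 Aug 21, 2004 + 4h05m = 23:30 Aug 21, 2004.
Comparing: the electors are seated at 23:55 Aug 21, 2004 vs the results are certified at 23:30 Aug 21, 2004. Earlier: the results are certified.

The results are certified — 23:30 on August 21, 2004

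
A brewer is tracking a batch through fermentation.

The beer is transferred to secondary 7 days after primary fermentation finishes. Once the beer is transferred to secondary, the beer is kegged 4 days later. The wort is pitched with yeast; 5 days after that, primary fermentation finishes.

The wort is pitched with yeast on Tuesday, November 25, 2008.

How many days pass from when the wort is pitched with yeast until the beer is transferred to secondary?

12 days

Causal path: the wort is pitched with yeast → primary fermentation finishes → the beer is transferred to secondary.
Total delay along the path: 5 + 7 = 12 days.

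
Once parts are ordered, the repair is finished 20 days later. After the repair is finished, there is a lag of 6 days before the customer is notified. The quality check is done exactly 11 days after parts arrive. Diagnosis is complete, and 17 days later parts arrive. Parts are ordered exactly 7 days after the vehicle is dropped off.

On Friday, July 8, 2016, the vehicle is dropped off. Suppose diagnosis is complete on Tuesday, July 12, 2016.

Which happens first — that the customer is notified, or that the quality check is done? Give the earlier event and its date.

The vehicle is dropped off: Jul 8, 2016.
Parts are ordered: Jul 8, 2016 + 7 days = Jul 15, 2016.
The repair is finished: Jul 15, 2016 + 20 days = Aug 4, 2016.
The customer is notified: Aug 4, 2016 + 6 days = Aug 10, 2016.
Diagnosis is complete: Jul 12, 2016.
Parts arrive: Jul 12, 2016 + 17 days = Jul 29, 2016.
The quality check is done: Jul 29, 2016 + 11 days = Aug 9, 2016.
Comparing: the customer is notified on Aug 10, 2016 vs the quality check is done on Aug 9, 2016. Earlier: the quality check is done.

The quality check is done — Tuesday, August 9, 2016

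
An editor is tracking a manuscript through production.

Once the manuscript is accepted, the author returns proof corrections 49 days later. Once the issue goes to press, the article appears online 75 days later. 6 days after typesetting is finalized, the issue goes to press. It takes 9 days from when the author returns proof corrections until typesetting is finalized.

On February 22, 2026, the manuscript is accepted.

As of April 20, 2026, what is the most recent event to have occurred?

The author returns proof corrections

The manuscript is accepted: Feb 22, 2026.
The author returns proof corrections: Feb 22, 2026 + 49 days = Apr 12, 2026.
Typesetting is finalized: Apr 12, 2026 + 9 days = Apr 21, 2026.
The issue goes to press: Apr 21, 2026 + 6 days = Apr 27, 2026.
The article appears online: Apr 27, 2026 + 75 days = Jul 11, 2026.
Apr 20, 2026 falls between when the author returns proof corrections (Apr 12, 2026) and when typesetting is finalized (Apr 21, 2026).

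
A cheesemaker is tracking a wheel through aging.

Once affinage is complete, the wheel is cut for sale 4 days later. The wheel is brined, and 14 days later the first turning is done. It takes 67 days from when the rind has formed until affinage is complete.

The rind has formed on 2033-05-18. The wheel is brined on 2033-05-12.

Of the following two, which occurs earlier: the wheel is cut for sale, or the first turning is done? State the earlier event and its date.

The rind has formed: May 18, 2033.
Affinage is complete: May 18, 2033 + 67 days = Jul 24, 2033.
The wheel is cut for sale: Jul 24, 2033 + 4 days = Jul 28, 2033.
The wheel is brined: May 12, 2033.
The first turning is done: May 12, 2033 + 14 days = May 26, 2033.
Comparing: the wheel is cut for sale on Jul 28, 2033 vs the first turning is done on May 26, 2033. Earlier: the first turning is done.

The first turning is done — 2033-05-26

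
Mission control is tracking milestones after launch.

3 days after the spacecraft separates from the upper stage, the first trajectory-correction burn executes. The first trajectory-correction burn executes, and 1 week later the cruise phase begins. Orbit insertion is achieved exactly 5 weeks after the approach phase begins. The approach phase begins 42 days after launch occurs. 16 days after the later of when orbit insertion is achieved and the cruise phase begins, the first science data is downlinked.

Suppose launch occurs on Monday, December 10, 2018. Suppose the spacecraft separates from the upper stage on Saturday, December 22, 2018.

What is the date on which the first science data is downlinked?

Launch occurs: Dec 10, 2018.
The approach phase begins: Dec 10, 2018 + 42 days = Jan 21, 2019.
Orbit insertion is achieved: Jan 21, 2019 + 5 weeks = Feb 25, 2019.
The spacecraft separates from the upper stage: Dec 22, 2018.
The first trajectory-correction burn executes: Dec 22, 2018 + 3 days = Dec 25, 2018.
The cruise phase begins: Dec 25, 2018 + 1 week = Jan 1, 2019.
Both prerequisites met — orbit insertion is achieved (Feb 25, 2019), the cruise phase begins (Jan 1, 2019); the later is Feb 25, 2019.
The first science data is downlinked: Feb 25, 2019 + 16 days = Mar 13, 2019.

Wednesday, March 13, 2019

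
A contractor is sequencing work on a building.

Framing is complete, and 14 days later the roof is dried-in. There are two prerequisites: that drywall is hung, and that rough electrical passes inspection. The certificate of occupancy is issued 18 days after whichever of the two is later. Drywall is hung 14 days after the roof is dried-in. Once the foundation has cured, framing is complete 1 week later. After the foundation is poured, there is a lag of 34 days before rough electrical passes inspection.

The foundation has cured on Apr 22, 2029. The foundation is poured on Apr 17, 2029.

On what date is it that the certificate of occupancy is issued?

Jun 14, 2029

The foundation has cured: Apr 22, 2029.
Framing is complete: Apr 22, 2029 + 1 week = Apr 29, 2029.
The roof is dried-in: Apr 29, 2029 + 14 days = May 13, 2029.
Drywall is hung: May 13, 2029 + 14 days = May 27, 2029.
The foundation is poured: Apr 17, 2029.
Rough electrical passes inspection: Apr 17, 2029 + 34 days = May 21, 2029.
Both prerequisites met — drywall is hung (May 27, 2029), rough electrical passes inspection (May 21, 2029); the later is May 27, 2029.
The certificate of occupancy is issued: May 27, 2029 + 18 days = Jun 14, 2029.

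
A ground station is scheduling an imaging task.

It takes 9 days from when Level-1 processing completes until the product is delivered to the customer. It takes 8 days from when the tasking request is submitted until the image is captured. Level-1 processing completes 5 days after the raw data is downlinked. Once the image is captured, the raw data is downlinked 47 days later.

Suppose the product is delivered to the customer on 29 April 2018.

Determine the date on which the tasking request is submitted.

The product is delivered to the customer: Apr 29, 2018.
Level-1 processing completes: Apr 29, 2018 − 9 days = Apr 20, 2018.
The raw data is downlinked: Apr 20, 2018 − 5 days = Apr 15, 2018.
The image is captured: Apr 15, 2018 − 47 days = Feb 27, 2018.
The tasking request is submitted: Feb 27, 2018 − 8 days = Feb 19, 2018.

19 February 2018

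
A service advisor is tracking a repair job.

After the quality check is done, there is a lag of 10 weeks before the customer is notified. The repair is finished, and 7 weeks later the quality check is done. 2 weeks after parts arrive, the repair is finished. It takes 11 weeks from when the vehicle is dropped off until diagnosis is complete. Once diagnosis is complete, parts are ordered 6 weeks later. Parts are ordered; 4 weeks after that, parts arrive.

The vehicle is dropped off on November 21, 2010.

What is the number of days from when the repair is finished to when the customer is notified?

Causal path: the repair is finished → the quality check is done → the customer is notified.
Total delay along the path: 7 + 10 weeks = 17 weeks = 119 days.

119 days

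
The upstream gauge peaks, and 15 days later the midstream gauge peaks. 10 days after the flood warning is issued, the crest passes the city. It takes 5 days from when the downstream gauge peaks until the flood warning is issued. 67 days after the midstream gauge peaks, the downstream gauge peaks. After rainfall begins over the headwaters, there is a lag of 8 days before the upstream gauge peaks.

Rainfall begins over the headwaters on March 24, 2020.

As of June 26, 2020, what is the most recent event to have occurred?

Rainfall begins over the headwaters: Mar 24, 2020.
The upstream gauge peaks: Mar 24, 2020 + 8 days = Apr 1, 2020.
The midstream gauge peaks: Apr 1, 2020 + 15 days = Apr 16, 2020.
The downstream gauge peaks: Apr 16, 2020 + 67 days = Jun 22, 2020.
The flood warning is issued: Jun 22, 2020 + 5 days = Jun 27, 2020.
The crest passes the city: Jun 27, 2020 + 10 days = Jul 7, 2020.
Jun 26, 2020 falls between when the downstream gauge peaks (Jun 22, 2020) and when the flood warning is issued (Jun 27, 2020).

The downstream gauge peaks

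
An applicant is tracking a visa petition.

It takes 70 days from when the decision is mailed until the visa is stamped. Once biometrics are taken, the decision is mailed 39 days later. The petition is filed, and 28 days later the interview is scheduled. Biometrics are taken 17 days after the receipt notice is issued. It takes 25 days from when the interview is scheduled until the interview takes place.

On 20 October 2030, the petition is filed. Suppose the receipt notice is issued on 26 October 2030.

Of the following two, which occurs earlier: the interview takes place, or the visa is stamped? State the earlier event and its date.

The interview takes place — 12 December 2030

The petition is filed: Oct 20, 2030.
The interview is scheduled: Oct 20, 2030 + 28 days = Nov 17, 2030.
The interview takes place: Nov 17, 2030 + 25 days = Dec 12, 2030.
The receipt notice is issued: Oct 26, 2030.
Biometrics are taken: Oct 26, 2030 + 17 days = Nov 12, 2030.
The decision is mailed: Nov 12, 2030 + 39 days = Dec 21, 2030.
The visa is stamped: Dec 21, 2030 + 70 days = Mar 1, 2031.
Comparing: the interview takes place on Dec 12, 2030 vs the visa is stamped on Mar 1, 2031. Earlier: the interview takes place.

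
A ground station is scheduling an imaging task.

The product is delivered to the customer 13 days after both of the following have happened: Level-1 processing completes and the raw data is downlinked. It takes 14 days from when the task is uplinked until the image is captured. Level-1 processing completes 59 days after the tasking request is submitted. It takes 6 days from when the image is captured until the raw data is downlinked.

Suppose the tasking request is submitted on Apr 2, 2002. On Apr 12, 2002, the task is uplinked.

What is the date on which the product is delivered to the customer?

Jun 13, 2002

The tasking request is submitted: Apr 2, 2002.
Level-1 processing completes: Apr 2, 2002 + 59 days = May 31, 2002.
The task is uplinked: Apr 12, 2002.
The image is captured: Apr 12, 2002 + 14 days = Apr 26, 2002.
The raw data is downlinked: Apr 26, 2002 + 6 days = May 2, 2002.
Both prerequisites met — Level-1 processing completes (May 31, 2002), the raw data is downlinked (May 2, 2002); the later is May 31, 2002.
The product is delivered to the customer: May 31, 2002 + 13 days = Jun 13, 2002.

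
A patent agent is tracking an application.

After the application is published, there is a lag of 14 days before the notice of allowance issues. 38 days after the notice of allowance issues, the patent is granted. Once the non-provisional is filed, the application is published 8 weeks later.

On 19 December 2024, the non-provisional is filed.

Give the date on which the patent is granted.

The non-provisional is filed: Dec 19, 2024.
The application is published: Dec 19, 2024 + 8 weeks = Feb 13, 2025.
The notice of allowance issues: Feb 13, 2025 + 14 days = Feb 27, 2025.
The patent is granted: Feb 27, 2025 + 38 days = Apr 6, 2025.

6 April 2025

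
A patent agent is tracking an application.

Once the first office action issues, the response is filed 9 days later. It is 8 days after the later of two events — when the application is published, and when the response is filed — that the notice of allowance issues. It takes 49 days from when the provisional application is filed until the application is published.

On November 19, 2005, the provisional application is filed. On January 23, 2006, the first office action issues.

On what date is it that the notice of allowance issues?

The provisional application is filed: Nov 19, 2005.
The application is published: Nov 19, 2005 + 49 days = Jan 7, 2006.
The first office action issues: Jan 23, 2006.
The response is filed: Jan 23, 2006 + 9 days = Feb 1, 2006.
Both prerequisites met — the application is published (Jan 7, 2006), the response is filed (Feb 1, 2006); the later is Feb 1, 2006.
The notice of allowance issues: Feb 1, 2006 + 8 days = Feb 9, 2006.

February 9, 2006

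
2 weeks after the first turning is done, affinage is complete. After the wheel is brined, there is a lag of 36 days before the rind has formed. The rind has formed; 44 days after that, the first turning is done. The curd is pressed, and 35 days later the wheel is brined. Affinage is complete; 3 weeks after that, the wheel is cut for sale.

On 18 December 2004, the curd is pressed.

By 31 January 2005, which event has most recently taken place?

The wheel is brined

The curd is pressed: Dec 18, 2004.
The wheel is brined: Dec 18, 2004 + 35 days = Jan 22, 2005.
The rind has formed: Jan 22, 2005 + 36 days = Feb 27, 2005.
The first turning is done: Feb 27, 2005 + 44 days = Apr 12, 2005.
Affinage is complete: Apr 12, 2005 + 2 weeks = Apr 26, 2005.
The wheel is cut for sale: Apr 26, 2005 + 3 weeks = May 17, 2005.
Jan 31, 2005 falls between when the wheel is brined (Jan 22, 2005) and when the rind has formed (Feb 27, 2005).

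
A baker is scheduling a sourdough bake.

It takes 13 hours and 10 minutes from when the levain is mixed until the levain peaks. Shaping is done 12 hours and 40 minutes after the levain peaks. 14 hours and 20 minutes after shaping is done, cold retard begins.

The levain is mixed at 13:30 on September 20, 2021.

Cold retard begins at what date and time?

The levain is mixed: 13:30 Sep 20, 2021.
The levain peaks: 13:30 Sep 20, 2021 + 13h10m = 02:40 Sep 21, 2021.
Shaping is done: 02:40 Sep 21, 2021 + 12h40m = 15:20 Sep 21, 2021.
Cold retard begins: 15:20 Sep 21, 2021 + 14h20m = 05:40 Sep 22, 2021.

05:40 on September 22, 2021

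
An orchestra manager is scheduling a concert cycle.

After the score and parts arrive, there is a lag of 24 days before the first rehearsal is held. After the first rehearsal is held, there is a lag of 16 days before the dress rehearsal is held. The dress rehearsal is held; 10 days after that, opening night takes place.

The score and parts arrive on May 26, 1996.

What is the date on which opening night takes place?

The score and parts arrive: May 26, 1996.
The first rehearsal is held: May 26, 1996 + 24 days = Jun 19, 1996.
The dress rehearsal is held: Jun 19, 1996 + 16 days = Jul 5, 1996.
Opening night takes place: Jul 5, 1996 + 10 days = Jul 15, 1996.

Jul 15, 1996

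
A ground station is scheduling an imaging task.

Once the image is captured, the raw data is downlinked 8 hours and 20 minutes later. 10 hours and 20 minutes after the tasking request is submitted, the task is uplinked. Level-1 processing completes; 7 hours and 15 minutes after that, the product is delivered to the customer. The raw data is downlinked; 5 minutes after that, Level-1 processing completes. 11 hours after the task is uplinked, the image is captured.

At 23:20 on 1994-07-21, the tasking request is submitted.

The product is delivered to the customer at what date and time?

12:20 on 1994-07-23

The tasking request is submitted: 23:20 Jul 21, 1994.
The task is uplinked: 23:20 Jul 21, 1994 + 10h20m = 09:40 Jul 22, 1994.
The image is captured: 09:40 Jul 22, 1994 + 11h = 20:40 Jul 22, 1994.
The raw data is downlinked: 20:40 Jul 22, 1994 + 8h20m = 05:00 Jul 23, 1994.
Level-1 processing completes: 05:00 Jul 23, 1994 + 5m = 05:05 Jul 23, 1994.
The product is delivered to the customer: 05:05 Jul 23, 1994 + 7h15m = 12:20 Jul 23, 1994.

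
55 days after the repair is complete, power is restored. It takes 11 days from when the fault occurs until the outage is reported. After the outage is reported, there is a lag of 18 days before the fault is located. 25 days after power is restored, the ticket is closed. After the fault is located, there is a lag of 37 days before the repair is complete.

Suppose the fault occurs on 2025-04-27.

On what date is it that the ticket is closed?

The fault occurs: Apr 27, 2025.
The outage is reported: Apr 27, 2025 + 11 days = May 8, 2025.
The fault is located: May 8, 2025 + 18 days = May 26, 2025.
The repair is complete: May 26, 2025 + 37 days = Jul 2, 2025.
Power is restored: Jul 2, 2025 + 55 days = Aug 26, 2025.
The ticket is closed: Aug 26, 2025 + 25 days = Sep 20, 2025.

2025-09-20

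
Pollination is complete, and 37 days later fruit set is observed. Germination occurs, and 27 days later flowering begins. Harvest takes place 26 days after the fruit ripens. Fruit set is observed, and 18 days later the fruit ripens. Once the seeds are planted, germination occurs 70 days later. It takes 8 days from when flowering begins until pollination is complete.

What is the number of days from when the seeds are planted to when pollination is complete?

Causal path: the seeds are planted → germination occurs → flowering begins → pollination is complete.
Total delay along the path: 70 + 27 + 8 = 105 days.

105 days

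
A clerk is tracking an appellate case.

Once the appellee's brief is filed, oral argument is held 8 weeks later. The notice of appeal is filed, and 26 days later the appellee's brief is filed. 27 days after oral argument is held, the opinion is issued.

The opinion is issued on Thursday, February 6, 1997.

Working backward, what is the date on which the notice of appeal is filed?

The opinion is issued: Feb 6, 1997.
Oral argument is held: Feb 6, 1997 − 27 days = Jan 10, 1997.
The appellee's brief is filed: Jan 10, 1997 − 8 weeks = Nov 15, 1996.
The notice of appeal is filed: Nov 15, 1996 − 26 days = Oct 20, 1996.

Sunday, October 20, 1996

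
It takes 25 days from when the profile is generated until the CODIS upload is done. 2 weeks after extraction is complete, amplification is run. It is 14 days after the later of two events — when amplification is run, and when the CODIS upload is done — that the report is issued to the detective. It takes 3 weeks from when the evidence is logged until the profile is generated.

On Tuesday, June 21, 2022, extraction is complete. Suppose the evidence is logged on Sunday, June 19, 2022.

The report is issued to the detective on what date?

Extraction is complete: Jun 21, 2022.
Amplification is run: Jun 21, 2022 + 2 weeks = Jul 5, 2022.
The evidence is logged: Jun 19, 2022.
The profile is generated: Jun 19, 2022 + 3 weeks = Jul 10, 2022.
The CODIS upload is done: Jul 10, 2022 + 25 days = Aug 4, 2022.
Both prerequisites met — amplification is run (Jul 5, 2022), the CODIS upload is done (Aug 4, 2022); the later is Aug 4, 2022.
The report is issued to the detective: Aug 4, 2022 + 14 days = Aug 18, 2022.

Thursday, August 18, 2022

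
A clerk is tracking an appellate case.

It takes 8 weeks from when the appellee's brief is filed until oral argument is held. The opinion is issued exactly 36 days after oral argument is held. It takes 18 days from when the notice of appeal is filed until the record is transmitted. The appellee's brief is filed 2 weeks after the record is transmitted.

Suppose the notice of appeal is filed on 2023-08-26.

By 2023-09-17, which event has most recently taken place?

The record is transmitted

The notice of appeal is filed: Aug 26, 2023.
The record is transmitted: Aug 26, 2023 + 18 days = Sep 13, 2023.
The appellee's brief is filed: Sep 13, 2023 + 2 weeks = Sep 27, 2023.
Oral argument is held: Sep 27, 2023 + 8 weeks = Nov 22, 2023.
The opinion is issued: Nov 22, 2023 + 36 days = Dec 28, 2023.
Sep 17, 2023 falls between when the record is transmitted (Sep 13, 2023) and when the appellee's brief is filed (Sep 27, 2023).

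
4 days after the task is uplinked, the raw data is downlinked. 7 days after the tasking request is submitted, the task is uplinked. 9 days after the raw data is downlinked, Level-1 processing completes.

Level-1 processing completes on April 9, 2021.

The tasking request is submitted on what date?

March 20, 2021

Level-1 processing completes: Apr 9, 2021.
The raw data is downlinked: Apr 9, 2021 − 9 days = Mar 31, 2021.
The task is uplinked: Mar 31, 2021 − 4 days = Mar 27, 2021.
The tasking request is submitted: Mar 27, 2021 − 7 days = Mar 20, 2021.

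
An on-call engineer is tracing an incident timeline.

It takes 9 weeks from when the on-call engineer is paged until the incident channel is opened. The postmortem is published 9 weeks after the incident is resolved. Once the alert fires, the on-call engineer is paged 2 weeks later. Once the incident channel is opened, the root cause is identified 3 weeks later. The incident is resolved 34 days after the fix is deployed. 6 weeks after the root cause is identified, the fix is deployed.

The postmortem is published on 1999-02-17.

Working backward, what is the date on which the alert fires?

1998-06-25

The postmortem is published: Feb 17, 1999.
The incident is resolved: Feb 17, 1999 − 9 weeks = Dec 16, 1998.
The fix is deployed: Dec 16, 1998 − 34 days = Nov 12, 1998.
The root cause is identified: Nov 12, 1998 − 6 weeks = Oct 1, 1998.
The incident channel is opened: Oct 1, 1998 − 3 weeks = Sep 10, 1998.
The on-call engineer is paged: Sep 10, 1998 − 9 weeks = Jul 9, 1998.
The alert fires: Jul 9, 1998 − 2 weeks = Jun 25, 1998.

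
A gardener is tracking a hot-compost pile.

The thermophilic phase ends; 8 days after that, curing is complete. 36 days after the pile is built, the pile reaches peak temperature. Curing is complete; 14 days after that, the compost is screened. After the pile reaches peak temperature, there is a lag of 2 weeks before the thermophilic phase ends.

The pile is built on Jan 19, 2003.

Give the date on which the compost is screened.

Apr 1, 2003

The pile is built: Jan 19, 2003.
The pile reaches peak temperature: Jan 19, 2003 + 36 days = Feb 24, 2003.
The thermophilic phase ends: Feb 24, 2003 + 2 weeks = Mar 10, 2003.
Curing is complete: Mar 10, 2003 + 8 days = Mar 18, 2003.
The compost is screened: Mar 18, 2003 + 14 days = Apr 1, 2003.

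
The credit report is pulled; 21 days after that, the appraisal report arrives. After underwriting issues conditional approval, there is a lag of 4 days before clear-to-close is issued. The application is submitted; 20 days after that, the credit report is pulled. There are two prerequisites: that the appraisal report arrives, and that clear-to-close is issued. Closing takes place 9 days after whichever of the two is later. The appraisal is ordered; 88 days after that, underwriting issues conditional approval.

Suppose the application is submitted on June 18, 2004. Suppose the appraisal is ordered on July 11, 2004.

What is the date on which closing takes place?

The application is submitted: Jun 18, 2004.
The credit report is pulled: Jun 18, 2004 + 20 days = Jul 8, 2004.
The appraisal report arrives: Jul 8, 2004 + 21 days = Jul 29, 2004.
The appraisal is ordered: Jul 11, 2004.
Underwriting issues conditional approval: Jul 11, 2004 + 88 days = Oct 7, 2004.
Clear-to-close is issued: Oct 7, 2004 + 4 days = Oct 11, 2004.
Both prerequisites met — the appraisal report arrives (Jul 29, 2004), clear-to-close is issued (Oct 11, 2004); the later is Oct 11, 2004.
Closing takes place: Oct 11, 2004 + 9 days = Oct 20, 2004.

October 20, 2004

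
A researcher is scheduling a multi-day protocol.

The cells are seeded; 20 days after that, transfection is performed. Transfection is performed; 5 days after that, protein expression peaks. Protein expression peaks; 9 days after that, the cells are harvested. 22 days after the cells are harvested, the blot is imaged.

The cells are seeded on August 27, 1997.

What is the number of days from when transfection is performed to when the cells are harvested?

Causal path: transfection is performed → protein expression peaks → the cells are harvested.
Total delay along the path: 5 + 9 = 14 days.

14 days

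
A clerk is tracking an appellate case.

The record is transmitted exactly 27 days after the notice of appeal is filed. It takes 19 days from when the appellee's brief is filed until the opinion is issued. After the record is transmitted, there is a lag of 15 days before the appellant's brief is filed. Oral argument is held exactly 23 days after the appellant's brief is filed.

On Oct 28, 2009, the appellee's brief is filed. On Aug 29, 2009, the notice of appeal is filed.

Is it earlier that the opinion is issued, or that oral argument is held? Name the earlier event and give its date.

The appellee's brief is filed: Oct 28, 2009.
The opinion is issued: Oct 28, 2009 + 19 days = Nov 16, 2009.
The notice of appeal is filed: Aug 29, 2009.
The record is transmitted: Aug 29, 2009 + 27 days = Sep 25, 2009.
The appellant's brief is filed: Sep 25, 2009 + 15 days = Oct 10, 2009.
Oral argument is held: Oct 10, 2009 + 23 days = Nov 2, 2009.
Comparing: the opinion is issued on Nov 16, 2009 vs oral argument is held on Nov 2, 2009. Earlier: oral argument is held.

Oral argument is held — Nov 2, 2009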